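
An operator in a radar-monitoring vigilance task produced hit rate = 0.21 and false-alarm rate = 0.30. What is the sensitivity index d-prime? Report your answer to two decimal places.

Φ⁻¹(H) = -0.806
Φ⁻¹(FA) = -0.524
d' = z(H) − z(FA) = -0.806 − (-0.524) = -0.282

d-prime = -0.28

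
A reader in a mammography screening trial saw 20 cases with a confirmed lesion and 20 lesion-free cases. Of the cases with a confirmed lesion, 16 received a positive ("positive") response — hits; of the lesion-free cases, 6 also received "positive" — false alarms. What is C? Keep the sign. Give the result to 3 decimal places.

C = -0.159

H = 16/20 = 0.8000
FA = 6/20 = 0.3000
z(H) = 0.8416
z(FA) = -0.5244
c = −½·[z(H) + z(FA)] = −0.5 × (0.8416 + (-0.5244)) = -0.1586
c < 0: the reader has a liberal response bias.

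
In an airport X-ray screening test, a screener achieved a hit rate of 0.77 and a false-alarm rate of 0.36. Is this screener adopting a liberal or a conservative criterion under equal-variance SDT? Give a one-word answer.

liberal

z(H) = 0.739, z(FA) = -0.358
c = −½·(z(H) + z(FA)) = -0.1905
c < 0 → liberal criterion (biased toward responding “yes”).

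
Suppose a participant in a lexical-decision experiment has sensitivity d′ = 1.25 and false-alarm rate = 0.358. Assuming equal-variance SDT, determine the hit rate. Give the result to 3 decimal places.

hit rate = 0.812

z(false-alarm rate) = z(0.358) = -0.3638
z(H) = z(FA) + d' = -0.3638 + 1.25 = 0.8862
hit rate = Φ(0.8862) = 0.8122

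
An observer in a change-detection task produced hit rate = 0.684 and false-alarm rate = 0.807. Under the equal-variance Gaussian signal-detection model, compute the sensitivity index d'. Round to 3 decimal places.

z(H) = z(0.684) = 0.4789
z(FA) = z(0.807) = 0.8669
d' = z(H) − z(FA) = 0.4789 − 0.8669 = -0.3880

d' = -0.388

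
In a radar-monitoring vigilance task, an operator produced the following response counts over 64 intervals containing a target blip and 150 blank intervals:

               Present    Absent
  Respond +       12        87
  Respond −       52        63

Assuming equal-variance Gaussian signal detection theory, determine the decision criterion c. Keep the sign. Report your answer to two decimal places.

H = 12/64 = 0.1875
FA = 87/150 = 0.5800
z(H) = z(0.1875) = -0.8871
z(FA) = z(0.5800) = 0.2019
c = −½·[z(H) + z(FA)] = −0.5 × (-0.8871 + 0.2019) = 0.3426
c > 0: the operator has a conservative response bias.

c = 0.34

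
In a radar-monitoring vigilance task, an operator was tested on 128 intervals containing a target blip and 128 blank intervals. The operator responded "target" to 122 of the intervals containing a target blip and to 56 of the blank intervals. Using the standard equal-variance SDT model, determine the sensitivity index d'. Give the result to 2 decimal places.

H = 122/128 = 0.9531
FA = 56/128 = 0.4375
z(0.9531) = 1.676, z(0.4375) = -0.157
d' = z(H) − z(FA) = 1.676 − (-0.157) = 1.833

d' = 1.83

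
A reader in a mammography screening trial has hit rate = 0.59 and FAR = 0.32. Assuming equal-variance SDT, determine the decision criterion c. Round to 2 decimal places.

z(H) = 0.228
z(FA) = -0.468
c = −½·[z(H) + z(FA)] = −0.5 × (0.228 + (-0.468)) = 0.120

c = 0.12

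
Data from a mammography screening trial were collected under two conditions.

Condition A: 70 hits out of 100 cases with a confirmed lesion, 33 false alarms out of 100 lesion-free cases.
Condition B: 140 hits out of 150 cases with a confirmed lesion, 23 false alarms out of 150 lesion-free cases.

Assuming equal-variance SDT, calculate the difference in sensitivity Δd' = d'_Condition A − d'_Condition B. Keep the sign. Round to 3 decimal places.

Condition A: z(0.7000) = 0.5244, z(0.3300) = -0.4399, d' = 0.9643
Condition B: z(0.9333) = 1.5008, z(0.1533) = -1.0224, d' = 2.5232
Δd' = d'_Condition A − d'_Condition B = 0.9643 − 2.5232 = -1.5589
Condition B has the higher sensitivity.

Δd' = -1.559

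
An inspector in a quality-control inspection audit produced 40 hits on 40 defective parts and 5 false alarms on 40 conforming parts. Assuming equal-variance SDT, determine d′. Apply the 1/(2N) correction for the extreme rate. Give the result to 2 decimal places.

The hit rate is 40/40 = 1, so apply the 1/(2N) correction: H → 1 − 1/(2·40) = 0.98750.
z(H) = z(0.98750) = 2.241
z(FA) = z(0.12500) = -1.150
d' = 2.241 − (-1.150) = 3.391

d′ = 3.39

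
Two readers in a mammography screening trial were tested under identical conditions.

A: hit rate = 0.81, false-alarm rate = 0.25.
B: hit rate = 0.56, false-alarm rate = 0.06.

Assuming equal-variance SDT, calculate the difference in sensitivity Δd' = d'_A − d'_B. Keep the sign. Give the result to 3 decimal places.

A: z(0.81) = 0.8779, z(0.25) = -0.6745, d' = 1.5524
B: z(0.56) = 0.1510, z(0.06) = -1.5548, d' = 1.7058
Δd' = d'_A − d'_B = 1.5524 − 1.7058 = -0.1534
B has the higher sensitivity.

Δd' = -0.153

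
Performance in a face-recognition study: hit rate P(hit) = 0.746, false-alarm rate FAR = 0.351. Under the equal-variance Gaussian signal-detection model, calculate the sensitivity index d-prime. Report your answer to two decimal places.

d-prime = 1.04

z(H) = z(0.746) = 0.6620
z(FA) = z(0.351) = -0.3826
d' = z(H) − z(FA) = 0.6620 − (-0.3826) = 1.0446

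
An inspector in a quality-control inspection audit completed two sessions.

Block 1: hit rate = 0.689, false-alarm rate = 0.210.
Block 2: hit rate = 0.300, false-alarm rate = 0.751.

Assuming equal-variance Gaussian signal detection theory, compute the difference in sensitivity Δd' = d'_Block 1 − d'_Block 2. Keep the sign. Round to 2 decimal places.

Block 1: z(0.689) = 0.493, z(0.210) = -0.806, d' = 1.299
Block 2: z(0.300) = -0.524, z(0.751) = 0.678, d' = -1.202
Δd' = d'_Block 1 − d'_Block 2 = 1.299 − (-1.202) = 2.501
Block 1 has the higher sensitivity.

Δd' = 2.50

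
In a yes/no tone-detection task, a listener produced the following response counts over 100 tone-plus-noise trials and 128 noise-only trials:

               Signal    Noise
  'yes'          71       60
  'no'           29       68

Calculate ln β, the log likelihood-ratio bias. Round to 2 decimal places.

ln β = -0.15

H = 71/100 = 0.7100
FA = 60/128 = 0.4688
z(H) = z(0.7100) = 0.553
z(FA) = z(0.4688) = -0.078
ln β = −½·[z(H)² − z(FA)²] = −0.5 × (0.306 − 0.006) = -0.150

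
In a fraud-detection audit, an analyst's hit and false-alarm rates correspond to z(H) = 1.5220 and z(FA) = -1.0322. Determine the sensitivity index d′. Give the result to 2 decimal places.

d' = z(H) − z(FA) = 1.5220 − (-1.0322) = 2.5542

d′ = 2.55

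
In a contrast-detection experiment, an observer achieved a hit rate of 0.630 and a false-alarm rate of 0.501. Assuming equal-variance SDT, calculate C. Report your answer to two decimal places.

z(0.630) = 0.332, z(0.501) = 0.003
c = −½·[z(H) + z(FA)] = −0.5 × (0.332 + 0.003) = -0.1675

C = -0.17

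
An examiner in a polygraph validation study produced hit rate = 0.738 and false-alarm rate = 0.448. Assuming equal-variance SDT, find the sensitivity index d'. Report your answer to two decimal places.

d' = 0.77

z(H) = z(0.738) = 0.6372
z(FA) = z(0.448) = -0.1307
d' = z(H) − z(FA) = 0.6372 − (-0.1307) = 0.7679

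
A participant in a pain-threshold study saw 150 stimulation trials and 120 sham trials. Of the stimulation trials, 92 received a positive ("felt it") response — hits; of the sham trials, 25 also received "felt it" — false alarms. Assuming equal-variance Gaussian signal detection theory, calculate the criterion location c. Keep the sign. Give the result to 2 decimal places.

H = 92/150 = 0.6133
FA = 25/120 = 0.2083
Φ⁻¹(H) = Φ⁻¹(0.6133) = 0.2879
Φ⁻¹(FA) = Φ⁻¹(0.2083) = -0.8123
c = −½·[z(H) + z(FA)] = −0.5 × (0.2879 + (-0.8123)) = 0.2622

c = 0.26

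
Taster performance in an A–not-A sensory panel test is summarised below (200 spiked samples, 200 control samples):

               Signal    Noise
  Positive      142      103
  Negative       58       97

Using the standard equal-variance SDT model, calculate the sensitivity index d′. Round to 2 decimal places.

d′ = 0.52

H = 142/200 = 0.7100
FA = 103/200 = 0.5150
z(0.7100) = 0.5534, z(0.5150) = 0.0376
d' = z(H) − z(FA) = 0.5534 − 0.0376 = 0.5158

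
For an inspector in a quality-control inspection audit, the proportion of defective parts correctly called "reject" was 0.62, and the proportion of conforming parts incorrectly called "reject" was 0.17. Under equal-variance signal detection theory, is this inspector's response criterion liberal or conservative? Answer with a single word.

conservative

z(H) = 0.305, z(FA) = -0.954
c = −½·(z(H) + z(FA)) = 0.3245
c > 0 → conservative criterion (biased toward responding “no”).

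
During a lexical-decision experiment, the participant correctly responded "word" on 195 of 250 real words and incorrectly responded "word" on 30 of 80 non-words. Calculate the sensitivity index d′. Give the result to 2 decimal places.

d′ = 1.09

H = 195/250 = 0.7800
FA = 30/80 = 0.3750
z(H) = z(0.7800) = 0.7722
z(FA) = z(0.3750) = -0.3186
d' = z(H) − z(FA) = 0.7722 − (-0.3186) = 1.0908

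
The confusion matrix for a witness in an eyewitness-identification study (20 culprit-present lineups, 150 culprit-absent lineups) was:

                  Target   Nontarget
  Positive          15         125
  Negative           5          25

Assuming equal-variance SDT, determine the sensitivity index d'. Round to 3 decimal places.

H = 15/20 = 0.7500
FA = 125/150 = 0.8333
z(H) = 0.6745
z(FA) = 0.9673
d' = z(H) − z(FA) = 0.6745 − 0.9673 = -0.2928

d' = -0.293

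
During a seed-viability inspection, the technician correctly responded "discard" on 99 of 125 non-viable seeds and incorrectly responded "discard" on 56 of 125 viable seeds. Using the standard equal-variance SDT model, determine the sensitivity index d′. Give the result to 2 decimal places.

H = 99/125 = 0.7920
FA = 56/125 = 0.4480
z(H) = z(0.7920) = 0.8134
z(FA) = z(0.4480) = -0.1307
d' = z(H) − z(FA) = 0.8134 − (-0.1307) = 0.9441

d′ = 0.94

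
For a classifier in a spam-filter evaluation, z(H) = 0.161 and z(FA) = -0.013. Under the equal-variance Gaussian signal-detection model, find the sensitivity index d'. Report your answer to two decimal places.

d' = z(H) − z(FA) = 0.161 − (-0.013) = 0.174

d' = 0.17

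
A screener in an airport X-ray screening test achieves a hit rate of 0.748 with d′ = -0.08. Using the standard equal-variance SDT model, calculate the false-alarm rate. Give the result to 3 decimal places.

z(hit rate) = z(0.748) = 0.6682
z(FA) = z(H) − d' = 0.6682 − (-0.08) = 0.7482
false-alarm rate = Φ(0.7482) = 0.7728

false-alarm rate = 0.773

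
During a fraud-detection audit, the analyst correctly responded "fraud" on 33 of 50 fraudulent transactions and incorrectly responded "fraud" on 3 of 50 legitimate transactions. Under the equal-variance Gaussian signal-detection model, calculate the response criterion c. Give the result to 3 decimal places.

c = 0.571

H = 33/50 = 0.6600
FA = 3/50 = 0.0600
Φ⁻¹(0.6600) = 0.4125, Φ⁻¹(0.0600) = -1.5548
c = −½·[z(H) + z(FA)] = −0.5 × (0.4125 + (-1.5548)) = 0.57115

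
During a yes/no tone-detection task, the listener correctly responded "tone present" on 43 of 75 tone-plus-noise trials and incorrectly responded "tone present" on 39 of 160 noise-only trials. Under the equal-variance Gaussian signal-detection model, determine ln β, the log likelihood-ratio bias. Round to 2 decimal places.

H = 43/75 = 0.5733
FA = 39/160 = 0.2437
z(H) = 0.185
z(FA) = -0.694
ln β = −½·[z(H)² − z(FA)²] = −0.5 × (0.034 − 0.482) = 0.224

ln β = 0.22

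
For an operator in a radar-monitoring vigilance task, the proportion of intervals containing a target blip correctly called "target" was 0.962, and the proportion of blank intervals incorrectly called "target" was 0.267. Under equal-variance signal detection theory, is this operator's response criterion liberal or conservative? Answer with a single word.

liberal

z(H) = 1.774, z(FA) = -0.622
c = −½·(z(H) + z(FA)) = -0.576
c < 0 → liberal criterion (biased toward responding “yes”).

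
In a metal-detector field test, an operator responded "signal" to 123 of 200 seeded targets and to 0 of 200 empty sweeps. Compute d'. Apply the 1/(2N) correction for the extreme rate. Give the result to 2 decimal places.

The false-alarm rate is 0/200 = 0, so apply the 1/(2N) correction: FA → 1/(2·200) = 0.00250.
z(H) = z(0.61500) = 0.292
z(FA) = z(0.00250) = -2.807
d' = 0.292 − (-2.807) = 3.099

d' = 3.10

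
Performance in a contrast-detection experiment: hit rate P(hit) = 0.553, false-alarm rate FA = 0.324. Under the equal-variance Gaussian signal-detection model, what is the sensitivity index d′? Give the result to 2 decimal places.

d′ = 0.59

z(H) = z(0.553) = 0.1332
z(FA) = z(0.324) = -0.4565
d' = z(H) − z(FA) = 0.1332 − (-0.4565) = 0.5897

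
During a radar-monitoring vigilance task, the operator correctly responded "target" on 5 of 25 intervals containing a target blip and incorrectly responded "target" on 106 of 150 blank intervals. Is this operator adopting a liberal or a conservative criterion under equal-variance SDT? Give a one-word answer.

z(H) = -0.842, z(FA) = 0.544
c = −½·(z(H) + z(FA)) = 0.149
c > 0 → conservative criterion (biased toward responding “no”).

conservative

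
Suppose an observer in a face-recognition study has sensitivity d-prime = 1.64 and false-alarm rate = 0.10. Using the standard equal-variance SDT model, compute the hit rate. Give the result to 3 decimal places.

hit rate = 0.640

z(false-alarm rate) = z(0.10) = -1.2816
z(H) = z(FA) + d' = -1.2816 + 1.64 = 0.3584
hit rate = Φ(0.3584) = 0.6400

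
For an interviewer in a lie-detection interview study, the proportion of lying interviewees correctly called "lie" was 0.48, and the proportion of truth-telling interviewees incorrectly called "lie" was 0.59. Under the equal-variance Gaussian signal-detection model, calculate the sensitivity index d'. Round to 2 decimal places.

Φ⁻¹(0.48) = -0.0502, Φ⁻¹(0.59) = 0.2275
d' = z(H) − z(FA) = -0.0502 − 0.2275 = -0.2777

d' = -0.28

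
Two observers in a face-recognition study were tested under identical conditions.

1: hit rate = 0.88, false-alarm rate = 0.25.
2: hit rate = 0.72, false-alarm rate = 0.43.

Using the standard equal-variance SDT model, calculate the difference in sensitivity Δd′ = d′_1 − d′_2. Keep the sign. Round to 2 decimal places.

1: z(0.88) = 1.175, z(0.25) = -0.674, d' = 1.849
2: z(0.72) = 0.583, z(0.43) = -0.176, d' = 0.759
Δd' = d'_1 − d'_2 = 1.849 − 0.759 = 1.090
1 has the higher sensitivity.

Δd′ = 1.09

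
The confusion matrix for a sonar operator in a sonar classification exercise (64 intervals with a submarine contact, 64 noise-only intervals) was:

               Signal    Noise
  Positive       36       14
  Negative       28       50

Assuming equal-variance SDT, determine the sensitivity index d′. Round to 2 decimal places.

d′ = 0.93

H = 36/64 = 0.5625
FA = 14/64 = 0.2188
z(0.5625) = 0.157, z(0.2188) = -0.776
d' = z(H) − z(FA) = 0.157 − (-0.776) = 0.933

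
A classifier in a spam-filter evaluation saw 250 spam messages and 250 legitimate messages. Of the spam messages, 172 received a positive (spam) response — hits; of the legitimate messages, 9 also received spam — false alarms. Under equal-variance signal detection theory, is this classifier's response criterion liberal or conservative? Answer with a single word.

z(H) = 0.490, z(FA) = -1.799
c = −½·(z(H) + z(FA)) = 0.6545
c > 0 → conservative criterion (biased toward responding “no”).

conservative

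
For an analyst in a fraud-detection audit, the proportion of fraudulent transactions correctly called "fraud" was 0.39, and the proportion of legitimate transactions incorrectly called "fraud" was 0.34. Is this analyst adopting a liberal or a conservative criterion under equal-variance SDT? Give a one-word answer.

z(H) = -0.279, z(FA) = -0.412
c = −½·(z(H) + z(FA)) = 0.3455
c > 0 → conservative criterion (biased toward responding “no”).

conservative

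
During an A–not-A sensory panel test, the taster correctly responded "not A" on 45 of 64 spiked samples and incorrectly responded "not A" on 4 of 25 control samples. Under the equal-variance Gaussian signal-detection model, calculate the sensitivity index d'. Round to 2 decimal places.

H = 45/64 = 0.7031
FA = 4/25 = 0.1600
z(H) = z(0.7031) = 0.533
z(FA) = z(0.1600) = -0.994
d' = z(H) − z(FA) = 0.533 − (-0.994) = 1.527

d' = 1.53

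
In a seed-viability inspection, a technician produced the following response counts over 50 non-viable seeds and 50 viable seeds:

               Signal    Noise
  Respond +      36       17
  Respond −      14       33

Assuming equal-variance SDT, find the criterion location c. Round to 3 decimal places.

H = 36/50 = 0.7200
FA = 17/50 = 0.3400
Φ⁻¹(0.7200) = 0.5828, Φ⁻¹(0.3400) = -0.4125
c = −½·[z(H) + z(FA)] = −0.5 × (0.5828 + (-0.4125)) = -0.08515

c = -0.085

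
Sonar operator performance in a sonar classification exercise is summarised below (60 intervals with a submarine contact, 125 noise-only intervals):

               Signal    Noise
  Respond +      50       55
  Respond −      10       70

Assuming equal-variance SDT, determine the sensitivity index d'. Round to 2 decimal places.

d' = 1.12

H = 50/60 = 0.8333
FA = 55/125 = 0.4400
z(H) = 0.9673
z(FA) = -0.1510
d' = z(H) − z(FA) = 0.9673 − (-0.1510) = 1.1183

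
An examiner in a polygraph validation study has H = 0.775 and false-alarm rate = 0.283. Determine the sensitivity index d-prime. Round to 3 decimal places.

d-prime = 1.329

z(H) = 0.7554
z(FA) = -0.5740
d' = z(H) − z(FA) = 0.7554 − (-0.5740) = 1.3294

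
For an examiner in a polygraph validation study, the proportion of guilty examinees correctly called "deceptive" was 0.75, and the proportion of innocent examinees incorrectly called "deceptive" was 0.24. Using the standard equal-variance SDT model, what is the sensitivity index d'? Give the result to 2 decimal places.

z(H) = z(0.75) = 0.674
z(FA) = z(0.24) = -0.706
d' = z(H) − z(FA) = 0.674 − (-0.706) = 1.380

d' = 1.38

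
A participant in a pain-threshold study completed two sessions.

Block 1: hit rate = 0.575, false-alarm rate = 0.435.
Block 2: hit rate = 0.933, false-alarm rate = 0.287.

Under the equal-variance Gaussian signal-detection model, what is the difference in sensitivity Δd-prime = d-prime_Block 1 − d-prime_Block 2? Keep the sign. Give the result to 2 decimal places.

Δd-prime = -1.71

Block 1: z(0.575) = 0.189, z(0.435) = -0.164, d' = 0.353
Block 2: z(0.933) = 1.499, z(0.287) = -0.562, d' = 2.061
Δd' = d'_Block 1 − d'_Block 2 = 0.353 − 2.061 = -1.708
Block 2 has the higher sensitivity.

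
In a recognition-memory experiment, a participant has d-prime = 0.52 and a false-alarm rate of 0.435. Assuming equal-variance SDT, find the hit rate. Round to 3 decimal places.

z(false-alarm rate) = z(0.435) = -0.1637
z(H) = z(FA) + d' = -0.1637 + 0.52 = 0.3563
hit rate = Φ(0.3563) = 0.6392

hit rate = 0.639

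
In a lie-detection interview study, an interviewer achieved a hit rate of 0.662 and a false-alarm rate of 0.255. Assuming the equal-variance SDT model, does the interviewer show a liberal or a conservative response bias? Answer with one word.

conservative

z(H) = 0.418, z(FA) = -0.659
c = −½·(z(H) + z(FA)) = 0.1205
c > 0 → conservative criterion (biased toward responding “no”).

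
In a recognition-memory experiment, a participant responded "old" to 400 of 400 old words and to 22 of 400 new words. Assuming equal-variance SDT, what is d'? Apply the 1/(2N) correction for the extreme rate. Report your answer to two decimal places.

The hit rate is 400/400 = 1, so apply the 1/(2N) correction: H → 1 − 1/(2·400) = 0.99875.
z(H) = z(0.99875) = 3.023
z(FA) = z(0.05500) = -1.598
d' = 3.023 − (-1.598) = 4.621

d' = 4.62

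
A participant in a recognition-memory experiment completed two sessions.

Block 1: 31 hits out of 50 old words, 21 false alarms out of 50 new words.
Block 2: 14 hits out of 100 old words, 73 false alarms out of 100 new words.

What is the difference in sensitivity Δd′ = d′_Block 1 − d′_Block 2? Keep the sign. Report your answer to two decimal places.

Block 1: z(0.6200) = 0.305, z(0.4200) = -0.202, d' = 0.507
Block 2: z(0.1400) = -1.080, z(0.7300) = 0.613, d' = -1.693
Δd' = d'_Block 1 − d'_Block 2 = 0.507 − (-1.693) = 2.200
Block 1 has the higher sensitivity.

Δd′ = 2.20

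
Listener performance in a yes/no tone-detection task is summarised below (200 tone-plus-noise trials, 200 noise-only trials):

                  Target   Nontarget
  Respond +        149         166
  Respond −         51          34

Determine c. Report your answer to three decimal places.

H = 149/200 = 0.7450
FA = 166/200 = 0.8300
Φ⁻¹(0.7450) = 0.6588, Φ⁻¹(0.8300) = 0.9542
c = −½·[z(H) + z(FA)] = −0.5 × (0.6588 + 0.9542) = -0.8065
c < 0: the listener has a liberal response bias.

c = -0.807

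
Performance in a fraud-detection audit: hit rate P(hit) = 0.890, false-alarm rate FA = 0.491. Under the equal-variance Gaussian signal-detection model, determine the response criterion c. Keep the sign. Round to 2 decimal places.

c = -0.60

z(H) = 1.2265
z(FA) = -0.0226
c = −½·[z(H) + z(FA)] = −0.5 × (1.2265 + (-0.0226)) = -0.60195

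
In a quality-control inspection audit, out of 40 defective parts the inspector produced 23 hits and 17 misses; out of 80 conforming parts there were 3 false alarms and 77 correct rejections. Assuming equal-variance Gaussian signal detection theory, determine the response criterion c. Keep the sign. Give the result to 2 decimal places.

H = 23/40 = 0.5750
FA = 3/80 = 0.0375
z(H) = 0.189
z(FA) = -1.780
c = −½·[z(H) + z(FA)] = −0.5 × (0.189 + (-1.780)) = 0.7955
c > 0: the inspector has a conservative response bias.

c = 0.80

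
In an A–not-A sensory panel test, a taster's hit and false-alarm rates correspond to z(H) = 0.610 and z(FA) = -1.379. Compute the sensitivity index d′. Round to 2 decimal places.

d′ = 1.99

d' = z(H) − z(FA) = 0.610 − (-1.379) = 1.989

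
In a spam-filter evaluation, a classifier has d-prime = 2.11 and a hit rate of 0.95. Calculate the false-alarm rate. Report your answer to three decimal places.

z(hit rate) = z(0.95) = 1.6449
z(FA) = z(H) − d' = 1.6449 − 2.11 = -0.4651
false-alarm rate = Φ(-0.4651) = 0.3209

false-alarm rate = 0.321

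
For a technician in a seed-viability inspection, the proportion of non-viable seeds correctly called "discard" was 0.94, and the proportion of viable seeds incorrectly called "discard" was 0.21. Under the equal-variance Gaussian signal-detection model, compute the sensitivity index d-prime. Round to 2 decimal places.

d-prime = 2.36

Φ⁻¹(0.94) = 1.5548, Φ⁻¹(0.21) = -0.8064
d' = z(H) − z(FA) = 1.5548 − (-0.8064) = 2.3612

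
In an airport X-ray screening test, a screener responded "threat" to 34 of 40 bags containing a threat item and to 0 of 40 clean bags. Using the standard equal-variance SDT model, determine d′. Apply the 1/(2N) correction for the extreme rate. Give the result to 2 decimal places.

The false-alarm rate is 0/40 = 0, so apply the 1/(2N) correction: FA → 1/(2·40) = 0.01250.
z(H) = z(0.85000) = 1.036
z(FA) = z(0.01250) = -2.241
d' = 1.036 − (-2.241) = 3.277

d′ = 3.28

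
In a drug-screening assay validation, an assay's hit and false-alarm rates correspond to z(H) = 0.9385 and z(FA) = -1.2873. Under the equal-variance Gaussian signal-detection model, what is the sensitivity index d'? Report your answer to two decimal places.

d' = 2.23

d' = z(H) − z(FA) = 0.9385 − (-1.2873) = 2.2258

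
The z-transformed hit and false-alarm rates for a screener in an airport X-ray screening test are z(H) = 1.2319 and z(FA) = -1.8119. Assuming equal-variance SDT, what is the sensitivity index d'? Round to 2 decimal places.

d' = z(H) − z(FA) = 1.2319 − (-1.8119) = 3.0438

d' = 3.04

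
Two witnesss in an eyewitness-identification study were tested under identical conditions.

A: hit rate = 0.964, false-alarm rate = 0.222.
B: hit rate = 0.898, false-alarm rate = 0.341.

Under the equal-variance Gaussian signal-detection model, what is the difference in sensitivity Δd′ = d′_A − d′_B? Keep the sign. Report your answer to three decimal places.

Δd′ = 0.885

A: z(0.964) = 1.7991, z(0.222) = -0.7655, d' = 2.5646
B: z(0.898) = 1.2702, z(0.341) = -0.4097, d' = 1.6799
Δd' = d'_A − d'_B = 2.5646 − 1.6799 = 0.8847
A has the higher sensitivity.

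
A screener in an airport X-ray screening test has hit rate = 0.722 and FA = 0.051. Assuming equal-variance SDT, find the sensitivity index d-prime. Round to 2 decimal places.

z(H) = 0.5888
z(FA) = -1.6352
d' = z(H) − z(FA) = 0.5888 − (-1.6352) = 2.2240

d-prime = 2.22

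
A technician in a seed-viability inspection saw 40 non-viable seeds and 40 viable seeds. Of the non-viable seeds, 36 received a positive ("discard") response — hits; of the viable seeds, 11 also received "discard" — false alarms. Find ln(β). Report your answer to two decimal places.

ln β = -0.64

H = 36/40 = 0.9000
FA = 11/40 = 0.2750
Φ⁻¹(H) = 1.282
Φ⁻¹(FA) = -0.598
ln β = −½·[z(H)² − z(FA)²] = −0.5 × (1.644 − 0.358) = -0.643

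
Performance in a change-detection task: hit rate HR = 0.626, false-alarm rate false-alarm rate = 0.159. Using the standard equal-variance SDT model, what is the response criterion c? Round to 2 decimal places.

Φ⁻¹(H) = Φ⁻¹(0.626) = 0.321
Φ⁻¹(FA) = Φ⁻¹(0.159) = -0.999
c = −½·[z(H) + z(FA)] = −0.5 × (0.321 + (-0.999)) = 0.339
c > 0: the observer has a conservative response bias.

c = 0.34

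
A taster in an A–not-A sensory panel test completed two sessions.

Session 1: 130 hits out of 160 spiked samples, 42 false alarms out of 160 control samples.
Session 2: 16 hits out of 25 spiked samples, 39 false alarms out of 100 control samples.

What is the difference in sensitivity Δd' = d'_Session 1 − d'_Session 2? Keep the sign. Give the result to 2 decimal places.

Session 1: z(0.8125) = 0.887, z(0.2625) = -0.636, d' = 1.523
Session 2: z(0.6400) = 0.358, z(0.3900) = -0.279, d' = 0.637
Δd' = d'_Session 1 − d'_Session 2 = 1.523 − 0.637 = 0.886
Session 1 has the higher sensitivity.

Δd' = 0.89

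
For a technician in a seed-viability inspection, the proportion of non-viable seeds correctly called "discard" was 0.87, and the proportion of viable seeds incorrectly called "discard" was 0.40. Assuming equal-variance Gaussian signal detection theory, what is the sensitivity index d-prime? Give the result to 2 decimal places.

d-prime = 1.38

z(H) = z(0.87) = 1.1264
z(FA) = z(0.40) = -0.2533
d' = z(H) − z(FA) = 1.1264 − (-0.2533) = 1.3797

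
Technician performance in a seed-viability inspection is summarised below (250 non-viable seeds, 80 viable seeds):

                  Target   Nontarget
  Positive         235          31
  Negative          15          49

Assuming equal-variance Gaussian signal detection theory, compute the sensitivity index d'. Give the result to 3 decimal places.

H = 235/250 = 0.9400
FA = 31/80 = 0.3875
z(H) = 1.5548
z(FA) = -0.2858
d' = z(H) − z(FA) = 1.5548 − (-0.2858) = 1.8406

d' = 1.841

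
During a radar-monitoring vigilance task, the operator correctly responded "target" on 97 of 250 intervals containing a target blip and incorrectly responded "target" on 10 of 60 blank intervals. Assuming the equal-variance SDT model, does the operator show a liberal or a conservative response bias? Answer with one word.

conservative

z(H) = -0.285, z(FA) = -0.967
c = −½·(z(H) + z(FA)) = 0.626
c > 0 → conservative criterion (biased toward responding “no”).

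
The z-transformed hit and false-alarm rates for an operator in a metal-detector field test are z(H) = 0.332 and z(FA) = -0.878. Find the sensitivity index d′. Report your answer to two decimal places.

d′ = 1.21

d' = z(H) − z(FA) = 0.332 − (-0.878) = 1.210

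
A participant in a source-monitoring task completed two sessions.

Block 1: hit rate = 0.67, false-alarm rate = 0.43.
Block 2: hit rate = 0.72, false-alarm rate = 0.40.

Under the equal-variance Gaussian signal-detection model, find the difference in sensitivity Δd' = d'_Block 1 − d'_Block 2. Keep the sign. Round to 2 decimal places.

Block 1: z(0.67) = 0.440, z(0.43) = -0.176, d' = 0.616
Block 2: z(0.72) = 0.583, z(0.40) = -0.253, d' = 0.836
Δd' = d'_Block 1 − d'_Block 2 = 0.616 − 0.836 = -0.220
Block 2 has the higher sensitivity.

Δd' = -0.22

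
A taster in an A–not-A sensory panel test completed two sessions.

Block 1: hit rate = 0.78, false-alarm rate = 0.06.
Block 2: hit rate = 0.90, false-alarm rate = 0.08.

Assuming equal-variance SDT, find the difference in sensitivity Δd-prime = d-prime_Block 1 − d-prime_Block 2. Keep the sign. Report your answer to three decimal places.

Δd-prime = -0.360

Block 1: z(0.78) = 0.7722, z(0.06) = -1.5548, d' = 2.3270
Block 2: z(0.90) = 1.2816, z(0.08) = -1.4051, d' = 2.6867
Δd' = d'_Block 1 − d'_Block 2 = 2.3270 − 2.6867 = -0.3597
Block 2 has the higher sensitivity.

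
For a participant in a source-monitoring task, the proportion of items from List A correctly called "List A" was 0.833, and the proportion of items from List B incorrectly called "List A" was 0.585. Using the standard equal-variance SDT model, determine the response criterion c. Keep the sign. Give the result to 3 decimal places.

c = -0.590

z(H) = z(0.833) = 0.9661
z(FA) = z(0.585) = 0.2147
c = −½·[z(H) + z(FA)] = −0.5 × (0.9661 + 0.2147) = -0.5904
c < 0: the participant has a liberal response bias.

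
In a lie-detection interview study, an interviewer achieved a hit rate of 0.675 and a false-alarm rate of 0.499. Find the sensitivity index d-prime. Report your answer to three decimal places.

z(H) = z(0.675) = 0.4538
z(FA) = z(0.499) = -0.0025
d' = z(H) − z(FA) = 0.4538 − (-0.0025) = 0.4563

d-prime = 0.456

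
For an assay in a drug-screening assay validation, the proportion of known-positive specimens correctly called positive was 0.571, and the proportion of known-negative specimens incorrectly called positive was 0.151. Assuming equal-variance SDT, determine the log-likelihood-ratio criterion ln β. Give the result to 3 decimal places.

ln β = 0.517

Φ⁻¹(0.571) = 0.1789, Φ⁻¹(0.151) = -1.0322
ln β = −½·[z(H)² − z(FA)²] = −0.5 × (0.0320 − 1.0654) = 0.5167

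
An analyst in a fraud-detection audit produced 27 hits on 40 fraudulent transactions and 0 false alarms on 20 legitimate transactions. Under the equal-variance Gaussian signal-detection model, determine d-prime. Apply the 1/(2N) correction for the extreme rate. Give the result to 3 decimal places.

The false-alarm rate is 0/20 = 0, so apply the 1/(2N) correction: FA → 1/(2·20) = 0.02500.
z(H) = z(0.67500) = 0.4538
z(FA) = z(0.02500) = -1.9600
d' = 0.4538 − (-1.9600) = 2.4138

d-prime = 2.414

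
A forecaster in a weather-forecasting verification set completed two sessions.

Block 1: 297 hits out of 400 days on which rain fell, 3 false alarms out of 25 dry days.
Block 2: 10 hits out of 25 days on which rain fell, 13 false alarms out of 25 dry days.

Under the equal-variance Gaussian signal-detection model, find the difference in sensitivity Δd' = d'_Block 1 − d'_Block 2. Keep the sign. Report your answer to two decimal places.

Δd' = 2.13

Block 1: z(0.7425) = 0.651, z(0.1200) = -1.175, d' = 1.826
Block 2: z(0.4000) = -0.253, z(0.5200) = 0.050, d' = -0.303
Δd' = d'_Block 1 − d'_Block 2 = 1.826 − (-0.303) = 2.129
Block 1 has the higher sensitivity.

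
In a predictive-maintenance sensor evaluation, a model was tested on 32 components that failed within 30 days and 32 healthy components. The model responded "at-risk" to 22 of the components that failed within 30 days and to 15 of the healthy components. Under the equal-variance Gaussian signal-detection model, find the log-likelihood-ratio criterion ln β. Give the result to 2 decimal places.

H = 22/32 = 0.6875
FA = 15/32 = 0.4688
z(H) = 0.489
z(FA) = -0.078
ln β = −½·[z(H)² − z(FA)²] = −0.5 × (0.239 − 0.006) = -0.1165

ln β = -0.12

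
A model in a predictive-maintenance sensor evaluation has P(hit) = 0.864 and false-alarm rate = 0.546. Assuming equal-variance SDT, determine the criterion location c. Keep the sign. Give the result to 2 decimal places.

z(H) = 1.0985
z(FA) = 0.1156
c = −½·[z(H) + z(FA)] = −0.5 × (1.0985 + 0.1156) = -0.60705

c = -0.61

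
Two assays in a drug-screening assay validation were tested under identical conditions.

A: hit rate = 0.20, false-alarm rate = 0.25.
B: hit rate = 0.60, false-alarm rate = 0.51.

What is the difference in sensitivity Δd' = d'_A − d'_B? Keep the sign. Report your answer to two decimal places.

Δd' = -0.40

A: z(0.20) = -0.842, z(0.25) = -0.674, d' = -0.168
B: z(0.60) = 0.253, z(0.51) = 0.025, d' = 0.228
Δd' = d'_A − d'_B = -0.168 − 0.228 = -0.396
B has the higher sensitivity.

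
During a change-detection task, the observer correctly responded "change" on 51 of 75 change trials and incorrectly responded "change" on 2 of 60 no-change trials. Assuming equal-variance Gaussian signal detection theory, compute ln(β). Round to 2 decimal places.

ln β = 1.57

H = 51/75 = 0.6800
FA = 2/60 = 0.0333
z(H) = z(0.6800) = 0.468
z(FA) = z(0.0333) = -1.834
ln β = −½·[z(H)² − z(FA)²] = −0.5 × (0.219 − 3.364) = 1.5725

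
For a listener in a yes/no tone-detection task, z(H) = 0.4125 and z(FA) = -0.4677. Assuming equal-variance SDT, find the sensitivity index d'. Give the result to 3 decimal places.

d' = z(H) − z(FA) = 0.4125 − (-0.4677) = 0.8802

d' = 0.880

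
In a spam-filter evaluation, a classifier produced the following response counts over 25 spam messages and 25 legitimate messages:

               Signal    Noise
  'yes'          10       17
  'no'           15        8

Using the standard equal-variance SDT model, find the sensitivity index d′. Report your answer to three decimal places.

H = 10/25 = 0.4000
FA = 17/25 = 0.6800
Φ⁻¹(H) = -0.2533
Φ⁻¹(FA) = 0.4677
d' = z(H) − z(FA) = -0.2533 − 0.4677 = -0.7210

d′ = -0.721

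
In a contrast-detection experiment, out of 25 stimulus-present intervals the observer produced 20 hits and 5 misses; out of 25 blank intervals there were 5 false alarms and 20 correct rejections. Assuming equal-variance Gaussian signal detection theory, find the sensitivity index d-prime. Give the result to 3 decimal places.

d-prime = 1.683

H = 20/25 = 0.8000
FA = 5/25 = 0.2000
Φ⁻¹(0.8000) = 0.8416, Φ⁻¹(0.2000) = -0.8416
d' = z(H) − z(FA) = 0.8416 − (-0.8416) = 1.6832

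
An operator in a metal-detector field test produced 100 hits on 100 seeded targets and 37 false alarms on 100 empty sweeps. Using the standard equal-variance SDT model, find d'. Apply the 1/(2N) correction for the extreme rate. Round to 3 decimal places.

d' = 2.908

The hit rate is 100/100 = 1, so apply the 1/(2N) correction: H → 1 − 1/(2·100) = 0.99500.
z(H) = z(0.99500) = 2.5758
z(FA) = z(0.37000) = -0.3319
d' = 2.5758 − (-0.3319) = 2.9077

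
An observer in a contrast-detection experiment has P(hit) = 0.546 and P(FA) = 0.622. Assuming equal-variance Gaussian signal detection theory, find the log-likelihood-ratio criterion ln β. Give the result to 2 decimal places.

z(H) = 0.116
z(FA) = 0.311
ln β = −½·[z(H)² − z(FA)²] = −0.5 × (0.013 − 0.097) = 0.042

ln β = 0.04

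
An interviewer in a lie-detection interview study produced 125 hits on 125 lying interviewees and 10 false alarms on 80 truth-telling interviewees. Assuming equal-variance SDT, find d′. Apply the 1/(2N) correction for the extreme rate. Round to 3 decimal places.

The hit rate is 125/125 = 1, so apply the 1/(2N) correction: H → 1 − 1/(2·125) = 0.99600.
z(H) = z(0.99600) = 2.6521
z(FA) = z(0.12500) = -1.1503
d' = 2.6521 − (-1.1503) = 3.8024

d′ = 3.802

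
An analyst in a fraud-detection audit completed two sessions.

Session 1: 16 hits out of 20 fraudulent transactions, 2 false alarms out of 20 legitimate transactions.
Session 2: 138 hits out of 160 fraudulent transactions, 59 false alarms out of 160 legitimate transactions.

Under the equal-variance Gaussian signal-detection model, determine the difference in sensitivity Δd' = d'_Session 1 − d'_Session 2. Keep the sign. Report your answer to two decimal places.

Δd' = 0.70

Session 1: z(0.8000) = 0.842, z(0.1000) = -1.282, d' = 2.124
Session 2: z(0.8625) = 1.092, z(0.3688) = -0.335, d' = 1.427
Δd' = d'_Session 1 − d'_Session 2 = 2.124 − 1.427 = 0.697
Session 1 has the higher sensitivity.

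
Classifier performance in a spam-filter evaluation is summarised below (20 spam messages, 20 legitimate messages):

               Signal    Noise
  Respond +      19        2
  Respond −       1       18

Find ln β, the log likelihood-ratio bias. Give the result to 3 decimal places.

ln β = -0.532

H = 19/20 = 0.9500
FA = 2/20 = 0.1000
z(H) = z(0.9500) = 1.6449
z(FA) = z(0.1000) = -1.2816
ln β = −½·[z(H)² − z(FA)²] = −0.5 × (2.7057 − 1.6425) = -0.5316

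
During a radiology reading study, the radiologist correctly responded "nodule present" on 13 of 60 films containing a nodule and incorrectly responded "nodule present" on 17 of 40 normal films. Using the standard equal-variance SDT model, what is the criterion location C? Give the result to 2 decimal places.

C = 0.49

H = 13/60 = 0.2167
FA = 17/40 = 0.4250
Φ⁻¹(H) = Φ⁻¹(0.2167) = -0.783
Φ⁻¹(FA) = Φ⁻¹(0.4250) = -0.189
c = −½·[z(H) + z(FA)] = −0.5 × (-0.783 + (-0.189)) = 0.486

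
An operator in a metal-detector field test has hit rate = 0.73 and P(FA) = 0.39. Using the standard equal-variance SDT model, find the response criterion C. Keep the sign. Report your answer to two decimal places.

Φ⁻¹(H) = Φ⁻¹(0.73) = 0.6128
Φ⁻¹(FA) = Φ⁻¹(0.39) = -0.2793
c = −½·[z(H) + z(FA)] = −0.5 × (0.6128 + (-0.2793)) = -0.16675
c < 0: the operator has a liberal response bias.

C = -0.17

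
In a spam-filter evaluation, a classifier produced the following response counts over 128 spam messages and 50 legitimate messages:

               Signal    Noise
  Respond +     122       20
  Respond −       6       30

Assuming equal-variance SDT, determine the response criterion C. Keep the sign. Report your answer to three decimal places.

H = 122/128 = 0.9531
FA = 20/50 = 0.4000
Φ⁻¹(H) = Φ⁻¹(0.9531) = 1.6757
Φ⁻¹(FA) = Φ⁻¹(0.4000) = -0.2533
c = −½·[z(H) + z(FA)] = −0.5 × (1.6757 + (-0.2533)) = -0.7112
c < 0: the classifier has a liberal response bias.

C = -0.711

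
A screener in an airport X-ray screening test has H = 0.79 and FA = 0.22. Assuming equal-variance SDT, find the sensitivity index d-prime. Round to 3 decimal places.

Φ⁻¹(0.79) = 0.8064, Φ⁻¹(0.22) = -0.7722
d' = z(H) − z(FA) = 0.8064 − (-0.7722) = 1.5786

d-prime = 1.579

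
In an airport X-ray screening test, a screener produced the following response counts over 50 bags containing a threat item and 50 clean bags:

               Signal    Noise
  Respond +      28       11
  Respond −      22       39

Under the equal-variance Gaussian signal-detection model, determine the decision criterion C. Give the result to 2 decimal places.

H = 28/50 = 0.5600
FA = 11/50 = 0.2200
z(0.5600) = 0.151, z(0.2200) = -0.772
c = −½·[z(H) + z(FA)] = −0.5 × (0.151 + (-0.772)) = 0.3105
c > 0: the screener has a conservative response bias.

C = 0.31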